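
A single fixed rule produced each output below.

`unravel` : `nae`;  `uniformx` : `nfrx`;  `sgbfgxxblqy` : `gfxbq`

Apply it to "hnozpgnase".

nzgae

What's happening: keep every other character starting from the second (positions 2nd, 4th, 6th, ...).
On "hnozpgnase" that produces "nzgae".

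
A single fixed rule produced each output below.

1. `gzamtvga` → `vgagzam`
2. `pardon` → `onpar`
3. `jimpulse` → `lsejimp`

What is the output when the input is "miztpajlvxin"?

The transformation: swap the front and back halves of the string, then delete the first character.
Starting from "miztpajlvxin": after the first operation, "jlvxinmiztpa"; after the second, "lvxinmiztpa".

lvxinmiztpa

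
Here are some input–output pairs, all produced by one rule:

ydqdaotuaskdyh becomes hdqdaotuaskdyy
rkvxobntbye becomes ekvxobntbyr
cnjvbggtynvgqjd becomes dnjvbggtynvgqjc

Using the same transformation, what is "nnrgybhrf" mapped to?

fnrgybhrn

Looking at the pairs, the operation is to swap the first and last characters.
On "nnrgybhrf" that produces "fnrgybhrn".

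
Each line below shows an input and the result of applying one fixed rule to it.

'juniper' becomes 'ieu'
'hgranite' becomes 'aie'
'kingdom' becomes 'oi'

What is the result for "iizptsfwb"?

Rule — move the first 2 characters to the end (rotate left by 2), then keep only the vowels.
Working it through for "iizptsfwb": intermediate "zptsfwbii", final "ii".

ii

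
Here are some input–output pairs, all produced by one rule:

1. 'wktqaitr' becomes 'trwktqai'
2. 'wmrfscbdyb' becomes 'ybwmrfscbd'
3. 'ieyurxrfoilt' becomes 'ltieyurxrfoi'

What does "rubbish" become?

shrubbi

In each case the input is transformed by: move the last 2 characters to the front (rotate right by 2).
"rubbish" → "shrubbi".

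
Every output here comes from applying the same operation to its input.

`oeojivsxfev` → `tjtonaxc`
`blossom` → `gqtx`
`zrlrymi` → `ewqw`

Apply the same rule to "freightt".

What's happening: shift every letter 5 places forward in the alphabet (wrapping around), then delete the last 3 characters.
"freightt" → "kwjnlmyy" → "kwjnl".

kwjnl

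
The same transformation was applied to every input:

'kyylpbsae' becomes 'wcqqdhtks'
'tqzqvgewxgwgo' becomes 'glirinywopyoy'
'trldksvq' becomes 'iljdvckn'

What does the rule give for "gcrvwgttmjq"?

iyujnoylleb

Rule — move the last character to the front, then shift every letter 8 places backward in the alphabet (wrapping around).
For "gcrvwgttmjq", step one produces "qgcrvwgttmj"; step two turns that into "iyujnoylleb".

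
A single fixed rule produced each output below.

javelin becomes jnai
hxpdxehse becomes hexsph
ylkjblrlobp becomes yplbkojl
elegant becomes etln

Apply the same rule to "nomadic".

Each output is the input with this applied: take characters alternately from the front and the back (1st, last, 2nd, 2nd-last, ...), then delete the last 3 characters.
Starting from "nomadic": after the first operation, "ncoimda"; after the second, "ncoi".

ncoi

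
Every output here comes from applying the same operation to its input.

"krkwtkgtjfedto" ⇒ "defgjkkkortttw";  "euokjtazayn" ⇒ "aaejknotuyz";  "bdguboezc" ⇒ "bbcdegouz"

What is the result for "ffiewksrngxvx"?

effgiknrsvwxx

The rule is to sort the characters into alphabetical order.
Doing the same to "ffiewksrngxvx": "effgiknrsvwxx".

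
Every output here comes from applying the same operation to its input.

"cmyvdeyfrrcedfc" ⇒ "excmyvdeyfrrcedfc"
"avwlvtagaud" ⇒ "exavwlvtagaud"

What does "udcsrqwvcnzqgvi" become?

In each case the input is transformed by: prepend "ex".
"udcsrqwvcnzqgvi" → "exudcsrqwvcnzqgvi".

exudcsrqwvcnzqgvi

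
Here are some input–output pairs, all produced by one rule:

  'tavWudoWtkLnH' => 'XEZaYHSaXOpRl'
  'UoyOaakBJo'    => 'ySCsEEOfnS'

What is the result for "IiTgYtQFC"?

Each output is the input with this applied: flip the case of every letter, then shift every letter 4 places forward in the alphabet (wrapping around).
Working it through for "IiTgYtQFC": intermediate "iItGyTqfc", final "mMxKcXujg".
(Check on "UoyOaakBJo": → "uOYoAAKbjO" → "ySCsEEOfnS" ✓)

mMxKcXujg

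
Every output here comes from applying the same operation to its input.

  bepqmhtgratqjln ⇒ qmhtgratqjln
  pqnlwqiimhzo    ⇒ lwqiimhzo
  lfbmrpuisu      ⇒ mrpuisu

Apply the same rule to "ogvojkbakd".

ojkbakd

Each output is the input with this applied: delete the first 3 characters.
"ogvojkbakd" → "ojkbakd".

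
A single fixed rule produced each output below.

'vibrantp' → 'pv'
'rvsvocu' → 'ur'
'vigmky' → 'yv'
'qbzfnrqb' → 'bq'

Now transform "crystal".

Rule — move the last character to the front, then keep only the first 2 characters.
Working it through for "crystal": intermediate "lcrysta", final "lc".

lc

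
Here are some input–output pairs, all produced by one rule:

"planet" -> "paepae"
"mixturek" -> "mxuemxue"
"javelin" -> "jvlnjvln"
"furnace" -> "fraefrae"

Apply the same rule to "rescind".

What's happening: keep every other character starting from the first (positions 1st, 3rd, 5th, ...), then write the whole string twice.
Starting from "rescind": after the first operation, "rsid"; after the second, "rsidrsid".

rsidrsid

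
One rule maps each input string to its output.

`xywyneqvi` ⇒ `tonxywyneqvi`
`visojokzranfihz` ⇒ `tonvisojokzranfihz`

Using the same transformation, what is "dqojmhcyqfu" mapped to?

tondqojmhcyqfu

The transformation: prepend "ton".
Doing the same to "dqojmhcyqfu": "tondqojmhcyqfu".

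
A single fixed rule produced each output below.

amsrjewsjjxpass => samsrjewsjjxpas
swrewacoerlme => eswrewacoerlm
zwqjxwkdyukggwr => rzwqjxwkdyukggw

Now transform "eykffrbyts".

Looking at the pairs, the operation is to move the last character to the front.
So "eykffrbyts" becomes "seykffrbyt".

seykffrbyt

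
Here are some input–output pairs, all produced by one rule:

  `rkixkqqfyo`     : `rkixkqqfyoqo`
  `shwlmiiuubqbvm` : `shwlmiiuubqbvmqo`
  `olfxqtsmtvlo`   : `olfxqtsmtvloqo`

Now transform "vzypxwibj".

Each output is the input with this applied: append "qo".
"vzypxwibj" → "vzypxwibjqo".

vzypxwibjqo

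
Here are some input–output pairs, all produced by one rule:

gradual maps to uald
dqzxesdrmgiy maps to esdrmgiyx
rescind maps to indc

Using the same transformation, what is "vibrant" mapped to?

Each output is the input with this applied: delete the first 3 characters, then move the first character to the end.
On "vibrant": the first step gives "rant", and the second then gives "antr".
(Check on "rescind": → "cind" → "indc" ✓)

antr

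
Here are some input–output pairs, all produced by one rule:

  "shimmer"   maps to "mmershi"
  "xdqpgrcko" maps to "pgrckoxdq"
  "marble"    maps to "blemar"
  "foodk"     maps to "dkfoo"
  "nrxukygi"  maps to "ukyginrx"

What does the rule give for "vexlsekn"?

lseknvex

Each output is the input with this applied: move the first 3 characters to the end (rotate left by 3).
Applying that to "vexlsekn" gives "lseknvex".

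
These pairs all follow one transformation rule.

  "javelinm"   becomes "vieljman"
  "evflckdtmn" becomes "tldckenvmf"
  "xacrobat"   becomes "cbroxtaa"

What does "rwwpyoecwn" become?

The transformation: take characters alternately from the front and the back (1st, last, 2nd, 2nd-last, ...), then swap the front and back halves of the string.
On "rwwpyoecwn": the first step gives "rnwwwcpeyo", and the second then gives "cpeyornwww".

cpeyornwww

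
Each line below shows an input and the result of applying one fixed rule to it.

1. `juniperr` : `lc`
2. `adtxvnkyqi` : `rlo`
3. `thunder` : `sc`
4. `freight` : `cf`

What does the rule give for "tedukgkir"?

bep

Each output is the input with this applied: shift every letter 2 places backward in the alphabet (wrapping around), then keep one character in every 3, starting at position 3 (positions 3rd, 6th, 9th, ...).
"tedukgkir" → "rcbsieigp" → "bep".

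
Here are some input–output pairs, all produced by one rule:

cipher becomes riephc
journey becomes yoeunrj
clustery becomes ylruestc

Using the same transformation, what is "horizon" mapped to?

noorzih

What's happening: take characters alternately from the front and the back (1st, last, 2nd, 2nd-last, ...), then move the first character to the end.
Applying that to "horizon" gives "noorzih".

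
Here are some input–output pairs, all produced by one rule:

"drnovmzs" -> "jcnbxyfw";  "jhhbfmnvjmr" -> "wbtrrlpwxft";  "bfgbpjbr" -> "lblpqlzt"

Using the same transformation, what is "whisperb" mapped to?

The pattern: shift every letter 10 places forward in the alphabet (wrapping around), then move the last 2 characters to the front (rotate right by 2).
For "whisperb", step one produces "grsczobl"; step two turns that into "blgrsczo".
(Check on "jhhbfmnvjmr": → "trrlpwxftwb" → "wbtrrlpwxft" ✓)

blgrsczo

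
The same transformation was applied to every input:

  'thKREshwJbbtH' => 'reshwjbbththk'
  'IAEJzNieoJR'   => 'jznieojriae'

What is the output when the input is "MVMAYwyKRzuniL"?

In each case the input is transformed by: move the first 3 characters to the end (rotate left by 3), then convert every letter to lowercase.
Applying both steps to "MVMAYwyKRzuniL": "AYwyKRzuniLMVM", then "aywykrzunilmvm".

aywykrzunilmvm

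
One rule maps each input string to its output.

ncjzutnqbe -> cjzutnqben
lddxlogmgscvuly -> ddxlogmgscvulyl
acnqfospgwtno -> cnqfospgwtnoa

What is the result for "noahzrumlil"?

Looking at the pairs, the operation is to move the first character to the end.
So "noahzrumlil" becomes "oahzrumliln".

oahzrumliln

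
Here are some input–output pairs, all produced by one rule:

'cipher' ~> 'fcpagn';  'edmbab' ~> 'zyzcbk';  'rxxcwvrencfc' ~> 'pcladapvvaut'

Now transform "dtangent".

eclrbryl

In each case the input is transformed by: shift every letter 2 places backward in the alphabet (wrapping around), then swap the front and back halves of the string.
Applying both steps to "dtangent": "bryleclr", then "eclrbryl".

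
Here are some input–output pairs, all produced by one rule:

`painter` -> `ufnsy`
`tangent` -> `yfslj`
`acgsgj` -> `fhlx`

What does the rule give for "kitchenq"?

pnyhmj

The pattern: delete the last 2 characters, then shift every letter 5 places forward in the alphabet (wrapping around).
Applying both steps to "kitchenq": "kitche", then "pnyhmj".
(Check on "acgsgj": → "acgs" → "fhlx" ✓)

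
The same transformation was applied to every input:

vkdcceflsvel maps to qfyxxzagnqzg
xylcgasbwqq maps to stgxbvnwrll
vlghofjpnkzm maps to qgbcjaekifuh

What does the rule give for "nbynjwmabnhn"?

The rule is to shift every letter 5 places backward in the alphabet (wrapping around).
"nbynjwmabnhn" → "iwtierhvwici".

iwtierhvwici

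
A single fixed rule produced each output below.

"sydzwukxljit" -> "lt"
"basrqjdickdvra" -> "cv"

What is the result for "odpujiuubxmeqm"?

be

The transformation: keep one character in every 3, starting at position 3 (positions 3rd, 6th, 9th, ...), then keep only the last 2 characters.
For "odpujiuubxmeqm", step one produces "pibe"; step two turns that into "be".
(Check on "basrqjdickdvra": → "sjcv" → "cv" ✓)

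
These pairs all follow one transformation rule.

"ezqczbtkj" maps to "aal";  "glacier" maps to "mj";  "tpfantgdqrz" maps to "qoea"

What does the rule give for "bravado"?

sb

Each output is the input with this applied: shift every letter 1 place forward in the alphabet (wrapping around), then keep one character in every 3, starting at position 2 (positions 2nd, 5th, 8th, ...).
"bravado" → "sb".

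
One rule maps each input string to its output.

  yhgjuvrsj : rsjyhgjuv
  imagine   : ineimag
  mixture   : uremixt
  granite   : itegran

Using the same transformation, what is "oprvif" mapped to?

vifopr

Looking at the pairs, the operation is to move the last 3 characters to the front (rotate right by 3).
Doing the same to "oprvif": "vifopr".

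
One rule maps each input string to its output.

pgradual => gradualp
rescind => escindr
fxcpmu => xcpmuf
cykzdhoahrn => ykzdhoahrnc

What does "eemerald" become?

emeralde

The rule is to move the first character to the end.
"eemerald" → "emeralde".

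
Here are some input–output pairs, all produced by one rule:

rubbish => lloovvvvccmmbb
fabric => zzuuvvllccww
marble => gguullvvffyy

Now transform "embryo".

yyggvvllssii

In each case the input is transformed by: shift every letter 6 places backward in the alphabet (wrapping around), then double every character.
Starting from "embryo": after the first operation, "ygvlsi"; after the second, "yyggvvllssii".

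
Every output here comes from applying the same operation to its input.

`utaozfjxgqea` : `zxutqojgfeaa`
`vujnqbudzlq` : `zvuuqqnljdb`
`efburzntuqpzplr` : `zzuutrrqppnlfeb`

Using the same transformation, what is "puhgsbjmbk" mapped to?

uspmkjhgbb

Each output is the input with this applied: sort the characters into reverse alphabetical order.
For "puhgsbjmbk" the result is "uspmkjhgbb".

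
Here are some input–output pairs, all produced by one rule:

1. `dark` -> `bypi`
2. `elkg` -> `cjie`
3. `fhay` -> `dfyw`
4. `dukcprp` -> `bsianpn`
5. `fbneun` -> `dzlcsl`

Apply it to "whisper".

What's happening: shift every letter 2 places backward in the alphabet (wrapping around).
Doing the same to "whisper": "ufgqncp".

ufgqncp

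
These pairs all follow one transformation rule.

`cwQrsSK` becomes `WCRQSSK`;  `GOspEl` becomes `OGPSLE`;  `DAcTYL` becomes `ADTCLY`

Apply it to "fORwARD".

OFWRRAD

The rule is to swap each adjacent pair of characters (1↔2, 3↔4, ...), then convert every letter to uppercase.
Working it through for "fORwARD": intermediate "OfwRRAD", final "OFWRRAD".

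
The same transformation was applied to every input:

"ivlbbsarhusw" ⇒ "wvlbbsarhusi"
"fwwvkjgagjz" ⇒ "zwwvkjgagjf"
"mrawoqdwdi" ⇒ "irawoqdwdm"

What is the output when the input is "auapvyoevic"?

cuapvyoevia

Each output is the input with this applied: swap the first and last characters.
So "auapvyoevic" becomes "cuapvyoevia".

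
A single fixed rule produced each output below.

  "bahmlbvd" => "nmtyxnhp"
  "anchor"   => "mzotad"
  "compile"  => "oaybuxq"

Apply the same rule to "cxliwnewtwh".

The transformation: shift every letter 12 places forward in the alphabet (wrapping around).
So "cxliwnewtwh" becomes "ojxuizqifit".

ojxuizqifit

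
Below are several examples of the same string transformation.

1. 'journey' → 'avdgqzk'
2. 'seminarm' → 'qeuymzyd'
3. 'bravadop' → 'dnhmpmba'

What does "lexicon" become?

The pattern: shift every letter 12 places forward in the alphabet (wrapping around), then swap each adjacent pair of characters (1↔2, 3↔4, ...).
Applying both steps to "lexicon": "xqjuoaz", then "qxujaoz".

qxujaoz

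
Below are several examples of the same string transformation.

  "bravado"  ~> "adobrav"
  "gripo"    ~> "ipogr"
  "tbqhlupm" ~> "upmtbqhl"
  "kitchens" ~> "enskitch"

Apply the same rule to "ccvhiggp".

ggpccvhi

In each case the input is transformed by: move the last 3 characters to the front (rotate right by 3).
Applying that to "ccvhiggp" gives "ggpccvhi".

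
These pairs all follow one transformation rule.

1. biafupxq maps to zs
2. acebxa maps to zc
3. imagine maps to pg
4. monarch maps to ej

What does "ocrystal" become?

cn

Each output is the input with this applied: shift every letter 2 places forward in the alphabet (wrapping around), then keep only the last 2 characters.
On "ocrystal" that produces "cn".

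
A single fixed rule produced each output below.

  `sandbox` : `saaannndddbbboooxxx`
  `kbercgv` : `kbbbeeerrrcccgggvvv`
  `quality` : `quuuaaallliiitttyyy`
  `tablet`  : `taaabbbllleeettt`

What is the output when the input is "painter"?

paaaiiinnnttteeerrr

The rule is to repeat every character 3 times, then delete the first 2 characters.
Working it through for "painter": intermediate "pppaaaiiinnnttteeerrr", final "paaaiiinnnttteeerrr".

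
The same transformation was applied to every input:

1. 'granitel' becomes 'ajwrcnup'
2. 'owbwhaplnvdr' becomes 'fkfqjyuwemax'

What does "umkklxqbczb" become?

What's happening: move the first character to the end, then shift every letter 9 places forward in the alphabet (wrapping around).
"umkklxqbczb" → "mkklxqbczbu" → "vttugzklikd".

vttugzklikd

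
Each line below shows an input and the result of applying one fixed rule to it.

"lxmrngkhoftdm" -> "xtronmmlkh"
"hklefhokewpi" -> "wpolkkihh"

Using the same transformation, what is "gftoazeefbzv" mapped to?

zzvtogffe

What's happening: sort the characters into reverse alphabetical order, then delete the last 3 characters.
For "gftoazeefbzv", step one produces "zzvtogffeeba"; step two turns that into "zzvtogffe".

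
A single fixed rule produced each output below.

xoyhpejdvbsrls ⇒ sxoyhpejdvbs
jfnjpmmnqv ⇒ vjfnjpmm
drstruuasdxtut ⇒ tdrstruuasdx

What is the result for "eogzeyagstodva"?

aeogzeyagsto

Looking at the pairs, the operation is to move the last character to the front, then delete the last 2 characters.
"eogzeyagstodva" → "aeogzeyagstodv" → "aeogzeyagsto".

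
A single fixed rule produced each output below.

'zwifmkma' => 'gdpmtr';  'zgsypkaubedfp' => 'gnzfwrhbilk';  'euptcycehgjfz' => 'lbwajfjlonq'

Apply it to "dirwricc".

kpydyp

The pattern: shift every letter 7 places forward in the alphabet (wrapping around), then delete the last 2 characters.
Applying both steps to "dirwricc": "kpydypjj", then "kpydyp".
(Check on "zgsypkaubedfp": → "gnzfwrhbilkmw" → "gnzfwrhbilk" ✓)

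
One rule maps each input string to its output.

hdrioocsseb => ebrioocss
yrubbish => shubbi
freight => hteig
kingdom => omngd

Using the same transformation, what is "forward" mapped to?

rdrwa

The pattern: delete the first 2 characters, then move the last 2 characters to the front (rotate right by 2).
Working it through for "forward": intermediate "rward", final "rdrwa".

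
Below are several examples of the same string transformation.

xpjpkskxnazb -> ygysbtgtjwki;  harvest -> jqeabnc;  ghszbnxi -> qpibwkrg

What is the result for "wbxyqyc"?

kfhghzl

Rule — shift every letter 9 places forward in the alphabet (wrapping around), then swap each adjacent pair of characters (1↔2, 3↔4, ...).
On "wbxyqyc": the first step gives "fkghzhl", and the second then gives "kfhghzl".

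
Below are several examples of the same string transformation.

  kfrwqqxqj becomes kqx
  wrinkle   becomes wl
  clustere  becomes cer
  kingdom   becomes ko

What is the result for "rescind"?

rn

Rule — swap each adjacent pair of characters (1↔2, 3↔4, ...), then keep one character in every 3, starting at position 2 (positions 2nd, 5th, 8th, ...).
For "rescind", step one produces "ercsnid"; step two turns that into "rn".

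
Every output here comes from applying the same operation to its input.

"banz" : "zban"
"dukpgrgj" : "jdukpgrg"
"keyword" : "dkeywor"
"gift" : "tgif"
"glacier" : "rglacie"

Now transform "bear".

The pattern: move the last character to the front.
Applying that to "bear" gives "rbea".

rbea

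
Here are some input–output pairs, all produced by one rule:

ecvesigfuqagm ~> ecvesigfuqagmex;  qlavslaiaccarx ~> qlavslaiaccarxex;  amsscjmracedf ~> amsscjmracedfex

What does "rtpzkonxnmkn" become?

rtpzkonxnmknex

What's happening: append "ex".
For "rtpzkonxnmkn" the result is "rtpzkonxnmknex".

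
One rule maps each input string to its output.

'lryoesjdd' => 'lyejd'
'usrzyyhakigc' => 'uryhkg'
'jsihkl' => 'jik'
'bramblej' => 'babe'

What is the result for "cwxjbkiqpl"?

cxbip

Rule — keep every other character starting from the first (positions 1st, 3rd, 5th, ...).
"cwxjbkiqpl" → "cxbip".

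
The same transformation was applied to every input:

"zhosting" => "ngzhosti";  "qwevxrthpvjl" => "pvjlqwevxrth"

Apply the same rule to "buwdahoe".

What's happening: move the first 2 characters to the end (rotate left by 2), then swap the front and back halves of the string.
Applying both steps to "buwdahoe": "wdahoebu", then "oebuwdah".

oebuwdah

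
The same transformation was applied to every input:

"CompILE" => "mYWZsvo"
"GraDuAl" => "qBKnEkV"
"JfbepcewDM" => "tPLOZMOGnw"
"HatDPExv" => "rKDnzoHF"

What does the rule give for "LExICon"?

The rule is to flip the case of every letter, then shift every letter 10 places forward in the alphabet (wrapping around).
On "LExICon": the first step gives "leXicON", and the second then gives "voHsmYX".

voHsmYX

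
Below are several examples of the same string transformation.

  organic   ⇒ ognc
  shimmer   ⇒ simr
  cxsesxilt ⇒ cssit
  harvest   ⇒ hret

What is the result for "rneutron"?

reto

The transformation: keep every other character starting from the first (positions 1st, 3rd, 5th, ...).
Doing the same to "rneutron": "reto".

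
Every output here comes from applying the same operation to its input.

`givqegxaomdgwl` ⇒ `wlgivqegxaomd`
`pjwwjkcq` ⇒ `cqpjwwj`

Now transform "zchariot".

The pattern: move the last 2 characters to the front (rotate right by 2), then delete the last character.
For "zchariot", step one produces "otzchari"; step two turns that into "otzchar".
(Check on "givqegxaomdgwl": → "wlgivqegxaomdg" → "wlgivqegxaomd" ✓)

otzchar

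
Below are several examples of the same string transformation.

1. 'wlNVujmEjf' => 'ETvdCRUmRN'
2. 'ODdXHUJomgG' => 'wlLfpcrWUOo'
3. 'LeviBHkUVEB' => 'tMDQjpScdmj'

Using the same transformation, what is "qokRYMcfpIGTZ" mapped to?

YWSzguKNXqobh

The pattern: shift every letter 8 places forward in the alphabet (wrapping around), then flip the case of every letter.
So "qokRYMcfpIGTZ" becomes "YWSzguKNXqobh".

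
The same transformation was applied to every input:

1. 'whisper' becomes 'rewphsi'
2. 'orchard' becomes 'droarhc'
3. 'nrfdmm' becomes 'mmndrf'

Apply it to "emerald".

Looking at the pairs, the operation is to move the last character to the front, then take characters alternately from the front and the back (1st, last, 2nd, 2nd-last, ...).
Applying that to "emerald" gives "dleamre".

dleamre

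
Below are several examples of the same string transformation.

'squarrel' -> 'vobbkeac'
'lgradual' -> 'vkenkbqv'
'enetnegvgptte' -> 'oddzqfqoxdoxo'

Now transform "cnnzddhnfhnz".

The transformation: shift every letter 10 places forward in the alphabet (wrapping around), then reverse the string.
Applying both steps to "cnnzddhnfhnz": "mxxjnnrxprxj", then "jxrpxrnnjxxm".

jxrpxrnnjxxm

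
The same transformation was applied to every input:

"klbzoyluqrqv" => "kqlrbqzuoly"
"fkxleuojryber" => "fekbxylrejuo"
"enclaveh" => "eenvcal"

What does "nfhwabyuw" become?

nufyhbwa

The transformation: delete the last character, then take characters alternately from the front and the back (1st, last, 2nd, 2nd-last, ...).
For "nfhwabyuw", step one produces "nfhwabyu"; step two turns that into "nufyhbwa".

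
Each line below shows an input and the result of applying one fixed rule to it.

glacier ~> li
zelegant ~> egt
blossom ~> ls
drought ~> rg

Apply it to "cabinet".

an

The transformation: keep one character in every 3, starting at position 2 (positions 2nd, 5th, 8th, ...).
On "cabinet" that produces "an".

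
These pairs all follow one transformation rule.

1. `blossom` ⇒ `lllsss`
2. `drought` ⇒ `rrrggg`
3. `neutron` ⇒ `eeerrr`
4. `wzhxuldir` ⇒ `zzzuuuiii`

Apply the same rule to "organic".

Each output is the input with this applied: keep one character in every 3, starting at position 2 (positions 2nd, 5th, 8th, ...), then repeat every character 3 times.
On "organic" that produces "rrrnnn".
(Check on "neutron": → "er" → "eeerrr" ✓)

rrrnnn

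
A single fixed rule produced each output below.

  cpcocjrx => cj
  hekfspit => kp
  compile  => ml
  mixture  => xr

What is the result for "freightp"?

eh

What's happening: keep one character in every 3, starting at position 3 (positions 3rd, 6th, 9th, ...).
"freightp" → "eh".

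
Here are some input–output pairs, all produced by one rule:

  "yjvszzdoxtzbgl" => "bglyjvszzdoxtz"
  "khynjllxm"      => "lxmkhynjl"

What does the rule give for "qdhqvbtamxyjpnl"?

pnlqdhqvbtamxyj

What's happening: move the last 3 characters to the front (rotate right by 3).
Applying that to "qdhqvbtamxyjpnl" gives "pnlqdhqvbtamxyj".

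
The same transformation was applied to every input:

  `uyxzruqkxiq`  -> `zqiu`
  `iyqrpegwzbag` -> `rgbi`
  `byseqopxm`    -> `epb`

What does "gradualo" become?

Rule — keep one character in every 3, starting at position 1 (positions 1st, 4th, 7th, ...), then move the first character to the end.
For "gradualo" the result is "dlg".

dlg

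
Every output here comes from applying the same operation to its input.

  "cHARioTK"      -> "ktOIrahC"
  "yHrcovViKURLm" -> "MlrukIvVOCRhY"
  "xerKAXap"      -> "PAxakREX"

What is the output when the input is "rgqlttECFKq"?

In each case the input is transformed by: reverse the string, then flip the case of every letter.
So "rgqlttECFKq" becomes "QkfceTTLQGR".

QkfceTTLQGR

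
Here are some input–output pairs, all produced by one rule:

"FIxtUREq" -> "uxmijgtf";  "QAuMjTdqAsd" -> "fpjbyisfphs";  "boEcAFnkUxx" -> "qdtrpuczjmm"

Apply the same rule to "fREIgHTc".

ugtxvwir

The transformation: shift every letter 11 places backward in the alphabet (wrapping around), then convert every letter to lowercase.
Starting from "fREIgHTc": after the first operation, "uGTXvWIr"; after the second, "ugtxvwir".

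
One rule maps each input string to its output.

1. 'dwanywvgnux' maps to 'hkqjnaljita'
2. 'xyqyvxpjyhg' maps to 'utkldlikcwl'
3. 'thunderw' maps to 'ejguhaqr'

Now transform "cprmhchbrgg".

ttpcezupuoe

Looking at the pairs, the operation is to move the last 2 characters to the front (rotate right by 2), then shift every letter 13 places forward in the alphabet (wrapping around) — i.e. ROT13.
Applying that to "cprmhchbrgg" gives "ttpcezupuoe".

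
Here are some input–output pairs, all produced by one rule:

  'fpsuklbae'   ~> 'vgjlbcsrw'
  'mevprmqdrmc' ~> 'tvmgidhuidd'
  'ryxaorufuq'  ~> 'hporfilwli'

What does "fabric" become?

The transformation: shift every letter 9 places backward in the alphabet (wrapping around), then swap the first and last characters.
"fabric" → "wrsizt" → "trsizw".

trsizw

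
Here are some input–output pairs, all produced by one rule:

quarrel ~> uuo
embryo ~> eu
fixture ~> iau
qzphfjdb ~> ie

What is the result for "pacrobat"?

ue

The rule is to shift every letter 3 places forward in the alphabet (wrapping around), then keep only the vowels.
On "pacrobat" that produces "ue".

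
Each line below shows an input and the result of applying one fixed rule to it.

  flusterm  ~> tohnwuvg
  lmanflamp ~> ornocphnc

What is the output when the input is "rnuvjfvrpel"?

Each output is the input with this applied: shift every letter 2 places forward in the alphabet (wrapping around), then move the last 2 characters to the front (rotate right by 2).
Working it through for "rnuvjfvrpel": intermediate "tpwxlhxtrgn", final "gntpwxlhxtr".

gntpwxlhxtr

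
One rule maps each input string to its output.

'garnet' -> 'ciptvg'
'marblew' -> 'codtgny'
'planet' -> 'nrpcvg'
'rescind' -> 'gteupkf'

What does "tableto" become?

cvndvgq

Rule — shift every letter 2 places forward in the alphabet (wrapping around), then swap each adjacent pair of characters (1↔2, 3↔4, ...).
Working it through for "tableto": intermediate "vcdngvq", final "cvndvgq".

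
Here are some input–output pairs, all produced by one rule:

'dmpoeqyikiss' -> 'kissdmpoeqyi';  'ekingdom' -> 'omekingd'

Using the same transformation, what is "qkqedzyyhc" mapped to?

yhcqkqedzy

Looking at the pairs, the operation is to swap the front and back halves of the string, then move the first 2 characters to the end (rotate left by 2).
On "qkqedzyyhc": the first step gives "zyyhcqkqed", and the second then gives "yhcqkqedzy".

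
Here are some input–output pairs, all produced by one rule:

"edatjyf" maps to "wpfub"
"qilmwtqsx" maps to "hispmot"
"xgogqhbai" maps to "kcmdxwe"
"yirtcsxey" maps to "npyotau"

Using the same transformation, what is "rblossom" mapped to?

hkooki

The rule is to delete the first 2 characters, then shift every letter 4 places backward in the alphabet (wrapping around).
For "rblossom" the result is "hkooki".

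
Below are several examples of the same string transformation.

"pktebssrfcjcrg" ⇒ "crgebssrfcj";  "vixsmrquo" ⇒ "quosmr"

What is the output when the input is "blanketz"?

etznk

Looking at the pairs, the operation is to delete the first 3 characters, then move the last 3 characters to the front (rotate right by 3).
Applying that to "blanketz" gives "etznk".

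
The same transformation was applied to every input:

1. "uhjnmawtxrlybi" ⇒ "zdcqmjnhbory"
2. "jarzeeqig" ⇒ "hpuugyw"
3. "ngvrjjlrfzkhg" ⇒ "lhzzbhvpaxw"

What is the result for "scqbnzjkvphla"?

grdpzalfxbq

Looking at the pairs, the operation is to delete the first 2 characters, then shift every letter 10 places backward in the alphabet (wrapping around).
Working it through for "scqbnzjkvphla": intermediate "qbnzjkvphla", final "grdpzalfxbq".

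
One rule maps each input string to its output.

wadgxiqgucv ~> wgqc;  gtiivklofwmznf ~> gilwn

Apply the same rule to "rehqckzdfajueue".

rqzae

The pattern: keep one character in every 3, starting at position 1 (positions 1st, 4th, 7th, ...).
Applying that to "rehqckzdfajueue" gives "rqzae".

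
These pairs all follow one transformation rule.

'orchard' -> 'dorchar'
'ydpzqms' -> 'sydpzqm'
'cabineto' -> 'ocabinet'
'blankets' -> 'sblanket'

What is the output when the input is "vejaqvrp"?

The transformation: move the last character to the front.
Doing the same to "vejaqvrp": "pvejaqvr".

pvejaqvr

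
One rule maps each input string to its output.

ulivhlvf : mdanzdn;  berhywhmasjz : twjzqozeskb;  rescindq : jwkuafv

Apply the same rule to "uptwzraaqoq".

mhlorjssig

In each case the input is transformed by: shift every letter 8 places backward in the alphabet (wrapping around), then delete the last character.
Applying that to "uptwzraaqoq" gives "mhlorjssig".
(Check on "ulivhlvf": → "mdanzdnx" → "mdanzdn" ✓)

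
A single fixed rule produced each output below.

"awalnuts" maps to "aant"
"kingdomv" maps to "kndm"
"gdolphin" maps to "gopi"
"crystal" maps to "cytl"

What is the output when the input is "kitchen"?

kthn

Rule — keep every other character starting from the first (positions 1st, 3rd, 5th, ...).
For "kitchen" the result is "kthn".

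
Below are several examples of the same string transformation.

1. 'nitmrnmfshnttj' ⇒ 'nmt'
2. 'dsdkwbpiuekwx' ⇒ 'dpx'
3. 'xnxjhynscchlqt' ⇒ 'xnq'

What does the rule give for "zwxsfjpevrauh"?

The pattern: keep one character in every 3, starting at position 1 (positions 1st, 4th, 7th, ...), then keep every other character starting from the first (positions 1st, 3rd, 5th, ...).
"zwxsfjpevrauh" → "zsprh" → "zph".

zph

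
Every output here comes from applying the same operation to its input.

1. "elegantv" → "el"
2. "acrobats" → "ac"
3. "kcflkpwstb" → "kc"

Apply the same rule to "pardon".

What's happening: keep only the first 2 characters.
Doing the same to "pardon": "pa".

pa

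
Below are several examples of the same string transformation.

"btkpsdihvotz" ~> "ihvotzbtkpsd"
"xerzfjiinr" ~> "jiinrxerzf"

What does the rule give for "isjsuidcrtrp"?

The transformation: swap the front and back halves of the string.
Doing the same to "isjsuidcrtrp": "dcrtrpisjsui".

dcrtrpisjsui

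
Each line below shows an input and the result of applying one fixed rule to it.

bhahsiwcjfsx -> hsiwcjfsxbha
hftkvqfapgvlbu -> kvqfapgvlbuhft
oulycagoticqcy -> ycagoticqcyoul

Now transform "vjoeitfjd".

eitfjdvjo

What's happening: move the first 3 characters to the end (rotate left by 3).
So "vjoeitfjd" becomes "eitfjdvjo".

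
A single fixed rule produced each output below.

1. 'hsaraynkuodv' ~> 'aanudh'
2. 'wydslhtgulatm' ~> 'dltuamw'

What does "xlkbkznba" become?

kknax

Each output is the input with this applied: keep every other character starting from the first (positions 1st, 3rd, 5th, ...), then move the first character to the end.
For "xlkbkznba", step one produces "xkkna"; step two turns that into "kknax".
(Check on "hsaraynkuodv": → "haanud" → "aanudh" ✓)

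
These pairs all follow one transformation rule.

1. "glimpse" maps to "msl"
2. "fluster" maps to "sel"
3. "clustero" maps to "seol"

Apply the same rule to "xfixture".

xuef

The transformation: keep every other character starting from the second (positions 2nd, 4th, 6th, ...), then move the first character to the end.
For "xfixture", step one produces "fxue"; step two turns that into "xuef".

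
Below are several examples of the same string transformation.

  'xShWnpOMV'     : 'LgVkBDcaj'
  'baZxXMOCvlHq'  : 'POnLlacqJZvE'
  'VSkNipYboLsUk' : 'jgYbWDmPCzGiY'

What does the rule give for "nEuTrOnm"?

Looking at the pairs, the operation is to flip the case of every letter, then shift every letter 12 places backward in the alphabet (wrapping around).
For "nEuTrOnm" the result is "BsIhFcBA".

BsIhFcBA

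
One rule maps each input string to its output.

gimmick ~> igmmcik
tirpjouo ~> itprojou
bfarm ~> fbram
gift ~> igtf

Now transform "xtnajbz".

The transformation: swap each adjacent pair of characters (1↔2, 3↔4, ...).
Applying that to "xtnajbz" gives "txanbjz".

txanbjz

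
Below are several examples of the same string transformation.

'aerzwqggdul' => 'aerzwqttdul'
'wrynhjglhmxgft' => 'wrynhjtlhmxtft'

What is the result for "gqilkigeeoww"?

Looking at the pairs, the operation is to replace every "g" with "t".
"gqilkigeeoww" → "tqilkiteeoww".

tqilkiteeoww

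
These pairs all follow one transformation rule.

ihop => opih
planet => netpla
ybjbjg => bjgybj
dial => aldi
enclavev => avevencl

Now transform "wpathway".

Looking at the pairs, the operation is to swap the front and back halves of the string.
So "wpathway" becomes "hwaywpat".

hwaywpat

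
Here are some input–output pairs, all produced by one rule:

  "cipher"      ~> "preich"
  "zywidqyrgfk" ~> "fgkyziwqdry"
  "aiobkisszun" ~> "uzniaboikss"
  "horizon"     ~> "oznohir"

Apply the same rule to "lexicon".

ocnelix

In each case the input is transformed by: swap each adjacent pair of characters (1↔2, 3↔4, ...), then move the last 3 characters to the front (rotate right by 3).
On "lexicon" that produces "ocnelix".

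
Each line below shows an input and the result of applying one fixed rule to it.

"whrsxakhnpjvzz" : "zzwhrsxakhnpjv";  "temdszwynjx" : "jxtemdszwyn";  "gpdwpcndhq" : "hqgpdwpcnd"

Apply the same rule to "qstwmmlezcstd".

The transformation: move the last 2 characters to the front (rotate right by 2).
Applying that to "qstwmmlezcstd" gives "tdqstwmmlezcs".

tdqstwmmlezcs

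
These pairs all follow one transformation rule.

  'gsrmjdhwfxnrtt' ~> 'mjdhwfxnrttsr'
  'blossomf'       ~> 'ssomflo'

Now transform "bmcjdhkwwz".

jdhkwwzmc

Rule — delete the first character, then move the first 2 characters to the end (rotate left by 2).
On "bmcjdhkwwz": the first step gives "mcjdhkwwz", and the second then gives "jdhkwwzmc".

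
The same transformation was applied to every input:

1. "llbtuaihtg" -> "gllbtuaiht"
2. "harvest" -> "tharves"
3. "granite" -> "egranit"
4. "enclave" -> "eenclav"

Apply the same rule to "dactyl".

ldacty

The pattern: move the last character to the front.
Applying that to "dactyl" gives "ldacty".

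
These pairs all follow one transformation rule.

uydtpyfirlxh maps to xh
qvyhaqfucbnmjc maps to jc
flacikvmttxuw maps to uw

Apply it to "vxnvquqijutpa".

pa

In each case the input is transformed by: keep only the last 2 characters.
So "vxnvquqijutpa" becomes "pa".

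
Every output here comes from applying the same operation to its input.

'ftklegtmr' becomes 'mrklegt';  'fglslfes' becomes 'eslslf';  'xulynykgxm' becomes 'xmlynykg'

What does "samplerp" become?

The rule is to delete the first 2 characters, then move the last 2 characters to the front (rotate right by 2).
Applying that to "samplerp" gives "rpmple".

rpmple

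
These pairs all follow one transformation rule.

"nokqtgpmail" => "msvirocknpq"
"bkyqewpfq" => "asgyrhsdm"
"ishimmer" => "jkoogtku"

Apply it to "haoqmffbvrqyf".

qsohhdxtsahjc

In each case the input is transformed by: move the first 2 characters to the end (rotate left by 2), then shift every letter 2 places forward in the alphabet (wrapping around).
For "haoqmffbvrqyf", step one produces "oqmffbvrqyfha"; step two turns that into "qsohhdxtsahjc".
(Check on "nokqtgpmail": → "kqtgpmailno" → "msvirocknpq" ✓)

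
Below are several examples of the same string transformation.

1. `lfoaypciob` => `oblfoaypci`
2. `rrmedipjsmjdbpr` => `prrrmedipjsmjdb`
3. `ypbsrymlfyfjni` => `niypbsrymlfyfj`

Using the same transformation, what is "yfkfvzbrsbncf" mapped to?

The rule is to move the last 2 characters to the front (rotate right by 2).
For "yfkfvzbrsbncf" the result is "cfyfkfvzbrsbn".

cfyfkfvzbrsbn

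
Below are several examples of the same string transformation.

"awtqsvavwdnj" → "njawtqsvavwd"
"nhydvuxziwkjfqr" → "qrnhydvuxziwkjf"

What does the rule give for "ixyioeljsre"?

reixyioeljs

Looking at the pairs, the operation is to move the last 2 characters to the front (rotate right by 2).
On "ixyioeljsre" that produces "reixyioeljs".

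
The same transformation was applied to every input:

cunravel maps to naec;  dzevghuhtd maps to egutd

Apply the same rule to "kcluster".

lsek

Each output is the input with this applied: move the first character to the end, then keep every other character starting from the second (positions 2nd, 4th, 6th, ...).
Applying both steps to "kcluster": "clusterk", then "lsek".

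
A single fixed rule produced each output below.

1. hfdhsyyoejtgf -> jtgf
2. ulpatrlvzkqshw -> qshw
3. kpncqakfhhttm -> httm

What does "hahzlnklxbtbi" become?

btbi

The pattern: keep only the last 4 characters.
For "hahzlnklxbtbi" the result is "btbi".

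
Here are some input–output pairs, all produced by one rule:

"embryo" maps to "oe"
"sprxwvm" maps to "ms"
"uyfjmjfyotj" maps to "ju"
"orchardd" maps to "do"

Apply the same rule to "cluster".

Rule — move the last character to the front, then keep only the first 2 characters.
Applying both steps to "cluster": "rcluste", then "rc".

rc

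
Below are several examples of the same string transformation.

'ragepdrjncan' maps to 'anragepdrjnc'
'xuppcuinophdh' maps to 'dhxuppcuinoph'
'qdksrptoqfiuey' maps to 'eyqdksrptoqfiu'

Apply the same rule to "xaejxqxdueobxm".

The transformation: move the last 2 characters to the front (rotate right by 2).
"xaejxqxdueobxm" → "xmxaejxqxdueob".

xmxaejxqxdueob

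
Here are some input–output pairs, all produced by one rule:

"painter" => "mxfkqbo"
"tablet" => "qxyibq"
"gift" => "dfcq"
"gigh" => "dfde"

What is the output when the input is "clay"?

zixv

The rule is to shift every letter 3 places backward in the alphabet (wrapping around).
So "clay" becomes "zixv".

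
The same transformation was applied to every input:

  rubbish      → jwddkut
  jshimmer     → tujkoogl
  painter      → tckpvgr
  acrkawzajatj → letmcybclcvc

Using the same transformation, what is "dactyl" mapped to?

Rule — shift every letter 2 places forward in the alphabet (wrapping around), then swap the first and last characters.
Starting from "dactyl": after the first operation, "fcevan"; after the second, "ncevaf".

ncevaf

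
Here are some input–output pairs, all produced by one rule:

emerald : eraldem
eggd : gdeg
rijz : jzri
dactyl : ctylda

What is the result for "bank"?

nkba

Each output is the input with this applied: move the first 2 characters to the end (rotate left by 2).
So "bank" becomes "nkba".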